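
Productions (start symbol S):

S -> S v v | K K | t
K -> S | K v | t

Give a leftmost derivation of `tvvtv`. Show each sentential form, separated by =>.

S => KK => KvK => KvvK => tvvK => tvvKv => tvvtv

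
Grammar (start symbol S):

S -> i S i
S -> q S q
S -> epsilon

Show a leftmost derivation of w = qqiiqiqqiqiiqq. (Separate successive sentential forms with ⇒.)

S ⇒ qSq   [S -> q S q]
qSq ⇒ qqSqq   [S -> q S q]
qqSqq ⇒ qqiSiqq   [S -> i S i]
qqiSiqq ⇒ qqiiSiiqq   [S -> i S i]
qqiiSiiqq ⇒ qqiiqSqiiqq   [S -> q S q]
qqiiqSqiiqq ⇒ qqiiqiSiqiiqq   [S -> i S i]
qqiiqiSiqiiqq ⇒ qqiiqiqSqiqiiqq   [S -> q S q]
qqiiqiqSqiqiiqq ⇒ qqiiqiqqiqiiqq   [S -> epsilon]

S ⇒ qSq ⇒ qqSqq ⇒ qqiSiqq ⇒ qqiiSiiqq ⇒ qqiiqSqiiqq ⇒ qqiiqiSiqiiqq ⇒ qqiiqiqSqiqiiqq ⇒ qqiiqiqqiqiiqq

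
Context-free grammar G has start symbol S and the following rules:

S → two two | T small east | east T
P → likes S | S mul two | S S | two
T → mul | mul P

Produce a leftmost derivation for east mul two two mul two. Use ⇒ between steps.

S ⇒ east T   [S → east T]
east T ⇒ east mul P   [T → mul P]
east mul P ⇒ east mul S mul two   [P → S mul two]
east mul S mul two ⇒ east mul two two mul two   [S → two two]

S ⇒ east T ⇒ east mul P ⇒ east mul S mul two ⇒ east mul two two mul two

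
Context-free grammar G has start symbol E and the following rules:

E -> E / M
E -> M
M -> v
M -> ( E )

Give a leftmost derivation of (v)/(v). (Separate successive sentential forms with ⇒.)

E⇒E/M⇒M/M⇒(E)/M⇒(M)/M⇒(v)/M⇒(v)/(E)⇒(v)/(M)⇒(v)/(v)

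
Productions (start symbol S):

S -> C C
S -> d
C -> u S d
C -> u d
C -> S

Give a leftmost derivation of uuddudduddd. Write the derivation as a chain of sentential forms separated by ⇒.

S ⇒ CC   [S -> C C]
CC ⇒ SC   [C -> S]
SC ⇒ CCC   [S -> C C]
CCC ⇒ uSdCC   [C -> u S d]
uSdCC ⇒ uCCdCC   [S -> C C]
uCCdCC ⇒ uuSdCdCC   [C -> u S d]
uuSdCdCC ⇒ uuddCdCC   [S -> d]
uuddCdCC ⇒ uudduddCC   [C -> u d]
uudduddCC ⇒ uuddudduSdC   [C -> u S d]
uuddudduSdC ⇒ uuddudduddC   [S -> d]
uuddudduddC ⇒ uuddudduddS   [C -> S]
uuddudduddS ⇒ uuddudduddd   [S -> d]

S⇒CC⇒SC⇒CCC⇒uSdCC⇒uCCdCC⇒uuSdCdCC⇒uuddCdCC⇒uudduddCC⇒uuddudduSdC⇒uuddudduddC⇒uuddudduddS⇒uuddudduddd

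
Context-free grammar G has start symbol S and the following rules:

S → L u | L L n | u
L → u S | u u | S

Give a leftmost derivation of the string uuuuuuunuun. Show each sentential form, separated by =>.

S => LLn   [S → L L n]
LLn => SLn   [L → S]
SLn => LLnLn   [S → L L n]
LLnLn => uSLnLn   [L → u S]
uSLnLn => uLuLnLn   [S → L u]
uLuLnLn => uSuLnLn   [L → S]
uSuLnLn => uLuuLnLn   [S → L u]
uLuuLnLn => uuuuuLnLn   [L → u u]
uuuuuLnLn => uuuuuuunLn   [L → u u]
uuuuuuunLn => uuuuuuunuun   [L → u u]

S=>LLn=>SLn=>LLnLn=>uSLnLn=>uLuLnLn=>uSuLnLn=>uLuuLnLn=>uuuuuLnLn=>uuuuuuunLn=>uuuuuuunuun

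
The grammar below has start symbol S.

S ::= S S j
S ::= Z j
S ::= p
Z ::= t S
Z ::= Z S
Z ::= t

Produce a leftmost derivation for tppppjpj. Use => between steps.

S => SSj => ZjSj => ZSjSj => ZSSjSj => ZSSSjSj => ZSSSSjSj => tSSSSjSj => tpSSSjSj => tppSSjSj => tpppSjSj => tppppjSj => tppppjpj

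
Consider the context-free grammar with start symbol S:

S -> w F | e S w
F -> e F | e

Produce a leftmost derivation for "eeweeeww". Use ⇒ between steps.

S ⇒ eSw ⇒ eeSww ⇒ eewFww ⇒ eeweFww ⇒ eeweeFww ⇒ eeweeeww

S ⇒ eSw   [S -> e S w]
eSw ⇒ eeSww   [S -> e S w]
eeSww ⇒ eewFww   [S -> w F]
eewFww ⇒ eeweFww   [F -> e F]
eeweFww ⇒ eeweeFww   [F -> e F]
eeweeFww ⇒ eeweeeww   [F -> e]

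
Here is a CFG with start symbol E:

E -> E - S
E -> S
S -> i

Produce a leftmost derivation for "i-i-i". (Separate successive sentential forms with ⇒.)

E ⇒ E-S ⇒ E-S-S ⇒ S-S-S ⇒ i-S-S ⇒ i-i-S ⇒ i-i-i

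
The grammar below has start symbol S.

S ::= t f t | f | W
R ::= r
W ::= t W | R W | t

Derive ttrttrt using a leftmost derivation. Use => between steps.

S=>W=>tW=>ttW=>ttRW=>ttrW=>ttrtW=>ttrttW=>ttrttRW=>ttrttrW=>ttrttrt

S => W   [S ::= W]
W => tW   [W ::= t W]
tW => ttW   [W ::= t W]
ttW => ttRW   [W ::= R W]
ttRW => ttrW   [R ::= r]
ttrW => ttrtW   [W ::= t W]
ttrtW => ttrttW   [W ::= t W]
ttrttW => ttrttRW   [W ::= R W]
ttrttRW => ttrttrW   [R ::= r]
ttrttrW => ttrttrt   [W ::= t]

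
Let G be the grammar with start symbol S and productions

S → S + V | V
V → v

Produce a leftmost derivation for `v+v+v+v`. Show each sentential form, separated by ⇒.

S⇒S+V⇒S+V+V⇒S+V+V+V⇒V+V+V+V⇒v+V+V+V⇒v+v+V+V⇒v+v+v+V⇒v+v+v+v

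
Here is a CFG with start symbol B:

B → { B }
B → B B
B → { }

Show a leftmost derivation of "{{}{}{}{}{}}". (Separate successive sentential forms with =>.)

B => {B} => {BB} => {BBB} => {BBBB} => {BBBBB} => {{}BBBB} => {{}{}BBB} => {{}{}{}BB} => {{}{}{}{}B} => {{}{}{}{}{}}

B => {B}   [B → { B }]
{B} => {BB}   [B → B B]
{BB} => {BBB}   [B → B B]
{BBB} => {BBBB}   [B → B B]
{BBBB} => {BBBBB}   [B → B B]
{BBBBB} => {{}BBBB}   [B → { }]
{{}BBBB} => {{}{}BBB}   [B → { }]
{{}{}BBB} => {{}{}{}BB}   [B → { }]
{{}{}{}BB} => {{}{}{}{}B}   [B → { }]
{{}{}{}{}B} => {{}{}{}{}{}}   [B → { }]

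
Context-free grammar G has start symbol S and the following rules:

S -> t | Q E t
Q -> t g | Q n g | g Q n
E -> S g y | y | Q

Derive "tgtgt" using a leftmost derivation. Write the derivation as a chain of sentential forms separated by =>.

S => QEt   [S -> Q E t]
QEt => tgEt   [Q -> t g]
tgEt => tgQt   [E -> Q]
tgQt => tgtgt   [Q -> t g]

S => QEt => tgEt => tgQt => tgtgt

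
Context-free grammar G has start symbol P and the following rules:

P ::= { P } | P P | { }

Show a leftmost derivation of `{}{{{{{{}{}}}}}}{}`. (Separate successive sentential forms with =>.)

P => PP => PPP => {}PP => {}{P}P => {}{{P}}P => {}{{{P}}}P => {}{{{{P}}}}P => {}{{{{{P}}}}}P => {}{{{{{PP}}}}}P => {}{{{{{{}P}}}}}P => {}{{{{{{}{}}}}}}P => {}{{{{{{}{}}}}}}{}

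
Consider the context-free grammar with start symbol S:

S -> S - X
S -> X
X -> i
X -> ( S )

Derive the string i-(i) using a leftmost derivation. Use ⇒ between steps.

S⇒S-X⇒X-X⇒i-X⇒i-(S)⇒i-(X)⇒i-(i)

S ⇒ S-X   [S -> S - X]
S-X ⇒ X-X   [S -> X]
X-X ⇒ i-X   [X -> i]
i-X ⇒ i-(S)   [X -> ( S )]
i-(S) ⇒ i-(X)   [S -> X]
i-(X) ⇒ i-(i)   [X -> i]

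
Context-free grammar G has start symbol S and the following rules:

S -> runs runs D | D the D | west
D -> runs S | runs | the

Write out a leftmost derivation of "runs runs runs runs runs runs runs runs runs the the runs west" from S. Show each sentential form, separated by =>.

S => runs runs D => runs runs runs S => runs runs runs D the D => runs runs runs runs S the D => runs runs runs runs runs runs D the D => runs runs runs runs runs runs runs S the D => runs runs runs runs runs runs runs runs runs D the D => runs runs runs runs runs runs runs runs runs the the D => runs runs runs runs runs runs runs runs runs the the runs S => runs runs runs runs runs runs runs runs runs the the runs west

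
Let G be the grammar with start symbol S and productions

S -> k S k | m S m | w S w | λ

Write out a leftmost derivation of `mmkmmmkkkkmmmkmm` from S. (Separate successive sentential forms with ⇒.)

S ⇒ mSm   [S -> m S m]
mSm ⇒ mmSmm   [S -> m S m]
mmSmm ⇒ mmkSkmm   [S -> k S k]
mmkSkmm ⇒ mmkmSmkmm   [S -> m S m]
mmkmSmkmm ⇒ mmkmmSmmkmm   [S -> m S m]
mmkmmSmmkmm ⇒ mmkmmmSmmmkmm   [S -> m S m]
mmkmmmSmmmkmm ⇒ mmkmmmkSkmmmkmm   [S -> k S k]
mmkmmmkSkmmmkmm ⇒ mmkmmmkkSkkmmmkmm   [S -> k S k]
mmkmmmkkSkkmmmkmm ⇒ mmkmmmkkkkmmmkmm   [S -> λ]

S⇒mSm⇒mmSmm⇒mmkSkmm⇒mmkmSmkmm⇒mmkmmSmmkmm⇒mmkmmmSmmmkmm⇒mmkmmmkSkmmmkmm⇒mmkmmmkkSkkmmmkmm⇒mmkmmmkkkkmmmkmm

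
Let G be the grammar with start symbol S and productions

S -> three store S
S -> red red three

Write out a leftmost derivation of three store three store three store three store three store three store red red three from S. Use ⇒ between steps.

S ⇒ three store S ⇒ three store three store S ⇒ three store three store three store S ⇒ three store three store three store three store S ⇒ three store three store three store three store three store S ⇒ three store three store three store three store three store three store S ⇒ three store three store three store three store three store three store red red three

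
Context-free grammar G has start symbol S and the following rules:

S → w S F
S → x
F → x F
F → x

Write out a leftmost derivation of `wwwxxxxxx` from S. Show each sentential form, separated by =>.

S => wSF => wwSFF => wwwSFFF => wwwxFFF => wwwxxFF => wwwxxxFF => wwwxxxxF => wwwxxxxxF => wwwxxxxxx

S => wSF   [S → w S F]
wSF => wwSFF   [S → w S F]
wwSFF => wwwSFFF   [S → w S F]
wwwSFFF => wwwxFFF   [S → x]
wwwxFFF => wwwxxFF   [F → x]
wwwxxFF => wwwxxxFF   [F → x F]
wwwxxxFF => wwwxxxxF   [F → x]
wwwxxxxF => wwwxxxxxF   [F → x F]
wwwxxxxxF => wwwxxxxxx   [F → x]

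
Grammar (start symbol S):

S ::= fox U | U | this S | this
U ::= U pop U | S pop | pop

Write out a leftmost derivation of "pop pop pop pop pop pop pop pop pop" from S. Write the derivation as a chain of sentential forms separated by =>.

S => U   [S ::= U]
U => U pop U   [U ::= U pop U]
U pop U => U pop U pop U   [U ::= U pop U]
U pop U pop U => U pop U pop U pop U   [U ::= U pop U]
U pop U pop U pop U => U pop U pop U pop U pop U   [U ::= U pop U]
U pop U pop U pop U pop U => pop pop U pop U pop U pop U   [U ::= pop]
pop pop U pop U pop U pop U => pop pop pop pop U pop U pop U   [U ::= pop]
pop pop pop pop U pop U pop U => pop pop pop pop pop pop U pop U   [U ::= pop]
pop pop pop pop pop pop U pop U => pop pop pop pop pop pop pop pop U   [U ::= pop]
pop pop pop pop pop pop pop pop U => pop pop pop pop pop pop pop pop pop   [U ::= pop]

S => U => U pop U => U pop U pop U => U pop U pop U pop U => U pop U pop U pop U pop U => pop pop U pop U pop U pop U => pop pop pop pop U pop U pop U => pop pop pop pop pop pop U pop U => pop pop pop pop pop pop pop pop U => pop pop pop pop pop pop pop pop pop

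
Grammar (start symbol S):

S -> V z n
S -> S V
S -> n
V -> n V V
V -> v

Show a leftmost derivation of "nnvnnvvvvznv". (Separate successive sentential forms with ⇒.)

S ⇒ SV ⇒ VznV ⇒ nVVznV ⇒ nnVVVznV ⇒ nnvVVznV ⇒ nnvnVVVznV ⇒ nnvnnVVVVznV ⇒ nnvnnvVVVznV ⇒ nnvnnvvVVznV ⇒ nnvnnvvvVznV ⇒ nnvnnvvvvznV ⇒ nnvnnvvvvznv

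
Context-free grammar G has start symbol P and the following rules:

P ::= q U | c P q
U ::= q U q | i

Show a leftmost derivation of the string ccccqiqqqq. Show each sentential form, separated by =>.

P => cPq => ccPqq => cccPqqq => ccccPqqqq => ccccqUqqqq => ccccqiqqqq

P => cPq   [P ::= c P q]
cPq => ccPqq   [P ::= c P q]
ccPqq => cccPqqq   [P ::= c P q]
cccPqqq => ccccPqqqq   [P ::= c P q]
ccccPqqqq => ccccqUqqqq   [P ::= q U]
ccccqUqqqq => ccccqiqqqq   [U ::= i]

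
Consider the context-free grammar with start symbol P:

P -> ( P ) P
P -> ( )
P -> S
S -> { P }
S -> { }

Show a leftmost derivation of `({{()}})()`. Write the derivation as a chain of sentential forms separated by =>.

P => (P)P => (S)P => ({P})P => ({S})P => ({{P}})P => ({{()}})P => ({{()}})()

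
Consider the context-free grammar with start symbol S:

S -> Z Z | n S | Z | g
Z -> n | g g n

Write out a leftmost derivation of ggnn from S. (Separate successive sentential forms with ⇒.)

S ⇒ ZZ   [S -> Z Z]
ZZ ⇒ ggnZ   [Z -> g g n]
ggnZ ⇒ ggnn   [Z -> n]

S⇒ZZ⇒ggnZ⇒ggnn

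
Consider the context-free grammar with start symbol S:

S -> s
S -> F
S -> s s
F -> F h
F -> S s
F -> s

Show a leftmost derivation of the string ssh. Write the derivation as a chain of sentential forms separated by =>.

S => F   [S -> F]
F => Fh   [F -> F h]
Fh => Ssh   [F -> S s]
Ssh => Fsh   [S -> F]
Fsh => ssh   [F -> s]

S=>F=>Fh=>Ssh=>Fsh=>ssh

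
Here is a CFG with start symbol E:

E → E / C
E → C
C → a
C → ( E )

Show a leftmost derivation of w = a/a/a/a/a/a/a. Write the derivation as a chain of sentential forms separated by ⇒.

E ⇒ E/C ⇒ E/C/C ⇒ E/C/C/C ⇒ E/C/C/C/C ⇒ E/C/C/C/C/C ⇒ E/C/C/C/C/C/C ⇒ C/C/C/C/C/C/C ⇒ a/C/C/C/C/C/C ⇒ a/a/C/C/C/C/C ⇒ a/a/a/C/C/C/C ⇒ a/a/a/a/C/C/C ⇒ a/a/a/a/a/C/C ⇒ a/a/a/a/a/a/C ⇒ a/a/a/a/a/a/a

E ⇒ E/C   [E → E / C]
E/C ⇒ E/C/C   [E → E / C]
E/C/C ⇒ E/C/C/C   [E → E / C]
E/C/C/C ⇒ E/C/C/C/C   [E → E / C]
E/C/C/C/C ⇒ E/C/C/C/C/C   [E → E / C]
E/C/C/C/C/C ⇒ E/C/C/C/C/C/C   [E → E / C]
E/C/C/C/C/C/C ⇒ C/C/C/C/C/C/C   [E → C]
C/C/C/C/C/C/C ⇒ a/C/C/C/C/C/C   [C → a]
a/C/C/C/C/C/C ⇒ a/a/C/C/C/C/C   [C → a]
a/a/C/C/C/C/C ⇒ a/a/a/C/C/C/C   [C → a]
a/a/a/C/C/C/C ⇒ a/a/a/a/C/C/C   [C → a]
a/a/a/a/C/C/C ⇒ a/a/a/a/a/C/C   [C → a]
a/a/a/a/a/C/C ⇒ a/a/a/a/a/a/C   [C → a]
a/a/a/a/a/a/C ⇒ a/a/a/a/a/a/a   [C → a]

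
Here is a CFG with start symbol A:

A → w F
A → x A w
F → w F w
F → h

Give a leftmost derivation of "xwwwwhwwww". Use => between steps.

A => xAw   [A → x A w]
xAw => xwFw   [A → w F]
xwFw => xwwFww   [F → w F w]
xwwFww => xwwwFwww   [F → w F w]
xwwwFwww => xwwwwFwwww   [F → w F w]
xwwwwFwwww => xwwwwhwwww   [F → h]

A => xAw => xwFw => xwwFww => xwwwFwww => xwwwwFwwww => xwwwwhwwww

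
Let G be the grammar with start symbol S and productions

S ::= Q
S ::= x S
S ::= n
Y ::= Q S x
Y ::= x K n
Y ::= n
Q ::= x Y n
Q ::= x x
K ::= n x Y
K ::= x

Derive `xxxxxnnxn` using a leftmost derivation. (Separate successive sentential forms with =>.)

S => xS   [S ::= x S]
xS => xQ   [S ::= Q]
xQ => xxYn   [Q ::= x Y n]
xxYn => xxQSxn   [Y ::= Q S x]
xxQSxn => xxxxSxn   [Q ::= x x]
xxxxSxn => xxxxQxn   [S ::= Q]
xxxxQxn => xxxxxYnxn   [Q ::= x Y n]
xxxxxYnxn => xxxxxnnxn   [Y ::= n]

S=>xS=>xQ=>xxYn=>xxQSxn=>xxxxSxn=>xxxxQxn=>xxxxxYnxn=>xxxxxnnxn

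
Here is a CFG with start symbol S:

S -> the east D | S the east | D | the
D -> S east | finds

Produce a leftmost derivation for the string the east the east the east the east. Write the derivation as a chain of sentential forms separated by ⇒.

S ⇒ S the east ⇒ S the east the east ⇒ the east D the east the east ⇒ the east S east the east the east ⇒ the east the east the east the east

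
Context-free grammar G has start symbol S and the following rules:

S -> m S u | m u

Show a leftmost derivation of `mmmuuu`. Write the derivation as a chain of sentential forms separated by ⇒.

S ⇒ mSu   [S -> m S u]
mSu ⇒ mmSuu   [S -> m S u]
mmSuu ⇒ mmmuuu   [S -> m u]

S⇒mSu⇒mmSuu⇒mmmuuu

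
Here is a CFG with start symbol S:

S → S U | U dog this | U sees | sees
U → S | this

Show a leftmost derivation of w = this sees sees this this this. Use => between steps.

S => S U => S U U => S U U U => U sees U U U => S sees U U U => U sees sees U U U => this sees sees U U U => this sees sees this U U => this sees sees this this U => this sees sees this this this

S => S U   [S → S U]
S U => S U U   [S → S U]
S U U => S U U U   [S → S U]
S U U U => U sees U U U   [S → U sees]
U sees U U U => S sees U U U   [U → S]
S sees U U U => U sees sees U U U   [S → U sees]
U sees sees U U U => this sees sees U U U   [U → this]
this sees sees U U U => this sees sees this U U   [U → this]
this sees sees this U U => this sees sees this this U   [U → this]
this sees sees this this U => this sees sees this this this   [U → this]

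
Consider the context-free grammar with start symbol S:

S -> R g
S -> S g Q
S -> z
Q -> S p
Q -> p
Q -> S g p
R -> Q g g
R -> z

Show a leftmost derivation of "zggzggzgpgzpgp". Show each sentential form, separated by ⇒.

S⇒SgQ⇒RggQ⇒zggQ⇒zggSgp⇒zggSgQgp⇒zggSgQgQgp⇒zggRggQgQgp⇒zggzggQgQgp⇒zggzggSgpgQgp⇒zggzggzgpgQgp⇒zggzggzgpgSpgp⇒zggzggzgpgzpgp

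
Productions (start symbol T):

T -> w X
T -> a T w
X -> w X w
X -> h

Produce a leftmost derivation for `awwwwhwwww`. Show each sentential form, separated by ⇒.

T⇒aTw⇒awXw⇒awwXww⇒awwwXwww⇒awwwwXwwww⇒awwwwhwwww

T ⇒ aTw   [T -> a T w]
aTw ⇒ awXw   [T -> w X]
awXw ⇒ awwXww   [X -> w X w]
awwXww ⇒ awwwXwww   [X -> w X w]
awwwXwww ⇒ awwwwXwwww   [X -> w X w]
awwwwXwwww ⇒ awwwwhwwww   [X -> h]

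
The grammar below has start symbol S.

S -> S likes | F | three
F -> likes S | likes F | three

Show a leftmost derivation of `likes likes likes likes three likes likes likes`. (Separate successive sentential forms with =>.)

S => S likes => S likes likes => F likes likes => likes F likes likes => likes likes S likes likes => likes likes S likes likes likes => likes likes F likes likes likes => likes likes likes F likes likes likes => likes likes likes likes S likes likes likes => likes likes likes likes F likes likes likes => likes likes likes likes three likes likes likes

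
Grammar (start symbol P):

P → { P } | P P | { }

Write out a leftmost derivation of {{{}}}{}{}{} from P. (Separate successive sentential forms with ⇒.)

P ⇒ PP   [P → P P]
PP ⇒ PPP   [P → P P]
PPP ⇒ PPPP   [P → P P]
PPPP ⇒ {P}PPP   [P → { P }]
{P}PPP ⇒ {{P}}PPP   [P → { P }]
{{P}}PPP ⇒ {{{}}}PPP   [P → { }]
{{{}}}PPP ⇒ {{{}}}{}PP   [P → { }]
{{{}}}{}PP ⇒ {{{}}}{}{}P   [P → { }]
{{{}}}{}{}P ⇒ {{{}}}{}{}{}   [P → { }]

P⇒PP⇒PPP⇒PPPP⇒{P}PPP⇒{{P}}PPP⇒{{{}}}PPP⇒{{{}}}{}PP⇒{{{}}}{}{}P⇒{{{}}}{}{}{}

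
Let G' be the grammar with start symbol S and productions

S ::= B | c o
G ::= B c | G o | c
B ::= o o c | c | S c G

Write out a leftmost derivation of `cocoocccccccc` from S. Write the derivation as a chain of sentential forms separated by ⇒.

S ⇒ B   [S ::= B]
B ⇒ ScG   [B ::= S c G]
ScG ⇒ BcG   [S ::= B]
BcG ⇒ ScGcG   [B ::= S c G]
ScGcG ⇒ BcGcG   [S ::= B]
BcGcG ⇒ ScGcGcG   [B ::= S c G]
ScGcGcG ⇒ BcGcGcG   [S ::= B]
BcGcGcG ⇒ ScGcGcGcG   [B ::= S c G]
ScGcGcGcG ⇒ cocGcGcGcG   [S ::= c o]
cocGcGcGcG ⇒ cocBccGcGcG   [G ::= B c]
cocBccGcGcG ⇒ cocoocccGcGcG   [B ::= o o c]
cocoocccGcGcG ⇒ cocoocccccGcG   [G ::= c]
cocoocccccGcG ⇒ cocoocccccccG   [G ::= c]
cocoocccccccG ⇒ cocoocccccccc   [G ::= c]

S⇒B⇒ScG⇒BcG⇒ScGcG⇒BcGcG⇒ScGcGcG⇒BcGcGcG⇒ScGcGcGcG⇒cocGcGcGcG⇒cocBccGcGcG⇒cocoocccGcGcG⇒cocoocccccGcG⇒cocoocccccccG⇒cocoocccccccc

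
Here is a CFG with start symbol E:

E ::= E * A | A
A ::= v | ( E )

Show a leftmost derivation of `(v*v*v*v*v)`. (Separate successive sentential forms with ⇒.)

E ⇒ A   [E ::= A]
A ⇒ (E)   [A ::= ( E )]
(E) ⇒ (E*A)   [E ::= E * A]
(E*A) ⇒ (E*A*A)   [E ::= E * A]
(E*A*A) ⇒ (E*A*A*A)   [E ::= E * A]
(E*A*A*A) ⇒ (E*A*A*A*A)   [E ::= E * A]
(E*A*A*A*A) ⇒ (A*A*A*A*A)   [E ::= A]
(A*A*A*A*A) ⇒ (v*A*A*A*A)   [A ::= v]
(v*A*A*A*A) ⇒ (v*v*A*A*A)   [A ::= v]
(v*v*A*A*A) ⇒ (v*v*v*A*A)   [A ::= v]
(v*v*v*A*A) ⇒ (v*v*v*v*A)   [A ::= v]
(v*v*v*v*A) ⇒ (v*v*v*v*v)   [A ::= v]

E ⇒ A ⇒ (E) ⇒ (E*A) ⇒ (E*A*A) ⇒ (E*A*A*A) ⇒ (E*A*A*A*A) ⇒ (A*A*A*A*A) ⇒ (v*A*A*A*A) ⇒ (v*v*A*A*A) ⇒ (v*v*v*A*A) ⇒ (v*v*v*v*A) ⇒ (v*v*v*v*v)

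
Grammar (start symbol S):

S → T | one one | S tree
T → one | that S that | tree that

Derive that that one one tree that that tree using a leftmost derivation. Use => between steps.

S => S tree   [S → S tree]
S tree => T tree   [S → T]
T tree => that S that tree   [T → that S that]
that S that tree => that T that tree   [S → T]
that T that tree => that that S that that tree   [T → that S that]
that that S that that tree => that that S tree that that tree   [S → S tree]
that that S tree that that tree => that that one one tree that that tree   [S → one one]

S => S tree => T tree => that S that tree => that T that tree => that that S that that tree => that that S tree that that tree => that that one one tree that that tree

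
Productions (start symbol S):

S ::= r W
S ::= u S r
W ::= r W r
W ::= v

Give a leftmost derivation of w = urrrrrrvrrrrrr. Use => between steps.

S => uSr   [S ::= u S r]
uSr => urWr   [S ::= r W]
urWr => urrWrr   [W ::= r W r]
urrWrr => urrrWrrr   [W ::= r W r]
urrrWrrr => urrrrWrrrr   [W ::= r W r]
urrrrWrrrr => urrrrrWrrrrr   [W ::= r W r]
urrrrrWrrrrr => urrrrrrWrrrrrr   [W ::= r W r]
urrrrrrWrrrrrr => urrrrrrvrrrrrr   [W ::= v]

S => uSr => urWr => urrWrr => urrrWrrr => urrrrWrrrr => urrrrrWrrrrr => urrrrrrWrrrrrr => urrrrrrvrrrrrr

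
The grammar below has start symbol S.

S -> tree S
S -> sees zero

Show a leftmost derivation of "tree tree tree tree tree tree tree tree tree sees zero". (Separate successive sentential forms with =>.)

S => tree S   [S -> tree S]
tree S => tree tree S   [S -> tree S]
tree tree S => tree tree tree S   [S -> tree S]
tree tree tree S => tree tree tree tree S   [S -> tree S]
tree tree tree tree S => tree tree tree tree tree S   [S -> tree S]
tree tree tree tree tree S => tree tree tree tree tree tree S   [S -> tree S]
tree tree tree tree tree tree S => tree tree tree tree tree tree tree S   [S -> tree S]
tree tree tree tree tree tree tree S => tree tree tree tree tree tree tree tree S   [S -> tree S]
tree tree tree tree tree tree tree tree S => tree tree tree tree tree tree tree tree tree S   [S -> tree S]
tree tree tree tree tree tree tree tree tree S => tree tree tree tree tree tree tree tree tree sees zero   [S -> sees zero]

S => tree S => tree tree S => tree tree tree S => tree tree tree tree S => tree tree tree tree tree S => tree tree tree tree tree tree S => tree tree tree tree tree tree tree S => tree tree tree tree tree tree tree tree S => tree tree tree tree tree tree tree tree tree S => tree tree tree tree tree tree tree tree tree sees zero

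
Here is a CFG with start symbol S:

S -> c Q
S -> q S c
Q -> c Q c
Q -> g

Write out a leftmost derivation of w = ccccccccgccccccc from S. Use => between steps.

S => cQ => ccQc => cccQcc => ccccQccc => cccccQcccc => ccccccQccccc => cccccccQcccccc => ccccccccQccccccc => ccccccccgccccccc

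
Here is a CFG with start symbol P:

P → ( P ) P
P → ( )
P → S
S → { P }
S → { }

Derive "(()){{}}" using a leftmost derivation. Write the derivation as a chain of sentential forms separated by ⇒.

P ⇒ (P)P   [P → ( P ) P]
(P)P ⇒ (())P   [P → ( )]
(())P ⇒ (())S   [P → S]
(())S ⇒ (()){P}   [S → { P }]
(()){P} ⇒ (()){S}   [P → S]
(()){S} ⇒ (()){{}}   [S → { }]

P ⇒ (P)P ⇒ (())P ⇒ (())S ⇒ (()){P} ⇒ (()){S} ⇒ (()){{}}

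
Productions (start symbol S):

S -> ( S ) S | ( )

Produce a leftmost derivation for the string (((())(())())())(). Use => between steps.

S => (S)S => ((S)S)S => (((S)S)S)S => (((())S)S)S => (((())(S)S)S)S => (((())(())S)S)S => (((())(())())S)S => (((())(())())())S => (((())(())())())()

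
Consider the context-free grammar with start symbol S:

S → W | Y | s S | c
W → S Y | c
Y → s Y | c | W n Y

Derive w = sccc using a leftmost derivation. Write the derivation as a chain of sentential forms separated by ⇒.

S ⇒ sS   [S → s S]
sS ⇒ sW   [S → W]
sW ⇒ sSY   [W → S Y]
sSY ⇒ sWY   [S → W]
sWY ⇒ sSYY   [W → S Y]
sSYY ⇒ sYYY   [S → Y]
sYYY ⇒ scYY   [Y → c]
scYY ⇒ sccY   [Y → c]
sccY ⇒ sccc   [Y → c]

S ⇒ sS ⇒ sW ⇒ sSY ⇒ sWY ⇒ sSYY ⇒ sYYY ⇒ scYY ⇒ sccY ⇒ sccc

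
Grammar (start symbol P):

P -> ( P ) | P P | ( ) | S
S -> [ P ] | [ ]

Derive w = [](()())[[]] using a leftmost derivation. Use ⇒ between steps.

P ⇒ PP   [P -> P P]
PP ⇒ PPP   [P -> P P]
PPP ⇒ SPP   [P -> S]
SPP ⇒ []PP   [S -> [ ]]
[]PP ⇒ [](P)P   [P -> ( P )]
[](P)P ⇒ [](PP)P   [P -> P P]
[](PP)P ⇒ [](()P)P   [P -> ( )]
[](()P)P ⇒ [](()())P   [P -> ( )]
[](()())P ⇒ [](()())S   [P -> S]
[](()())S ⇒ [](()())[P]   [S -> [ P ]]
[](()())[P] ⇒ [](()())[S]   [P -> S]
[](()())[S] ⇒ [](()())[[]]   [S -> [ ]]

P⇒PP⇒PPP⇒SPP⇒[]PP⇒[](P)P⇒[](PP)P⇒[](()P)P⇒[](()())P⇒[](()())S⇒[](()())[P]⇒[](()())[S]⇒[](()())[[]]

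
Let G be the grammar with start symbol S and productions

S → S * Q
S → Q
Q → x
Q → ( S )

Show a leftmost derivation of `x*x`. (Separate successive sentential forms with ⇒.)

S ⇒ S*Q ⇒ Q*Q ⇒ x*Q ⇒ x*x

S ⇒ S*Q   [S → S * Q]
S*Q ⇒ Q*Q   [S → Q]
Q*Q ⇒ x*Q   [Q → x]
x*Q ⇒ x*x   [Q → x]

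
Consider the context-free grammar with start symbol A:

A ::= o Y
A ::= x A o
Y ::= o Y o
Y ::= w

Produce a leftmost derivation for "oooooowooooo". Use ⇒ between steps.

A ⇒ oY ⇒ ooYo ⇒ oooYoo ⇒ ooooYooo ⇒ oooooYoooo ⇒ ooooooYooooo ⇒ oooooowooooo

A ⇒ oY   [A ::= o Y]
oY ⇒ ooYo   [Y ::= o Y o]
ooYo ⇒ oooYoo   [Y ::= o Y o]
oooYoo ⇒ ooooYooo   [Y ::= o Y o]
ooooYooo ⇒ oooooYoooo   [Y ::= o Y o]
oooooYoooo ⇒ ooooooYooooo   [Y ::= o Y o]
ooooooYooooo ⇒ oooooowooooo   [Y ::= w]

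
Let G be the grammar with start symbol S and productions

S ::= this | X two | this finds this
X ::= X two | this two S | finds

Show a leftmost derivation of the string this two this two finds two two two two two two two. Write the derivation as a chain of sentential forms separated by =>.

S => X two => X two two => X two two two => this two S two two two => this two X two two two two => this two X two two two two two => this two this two S two two two two two => this two this two X two two two two two two => this two this two X two two two two two two two => this two this two finds two two two two two two two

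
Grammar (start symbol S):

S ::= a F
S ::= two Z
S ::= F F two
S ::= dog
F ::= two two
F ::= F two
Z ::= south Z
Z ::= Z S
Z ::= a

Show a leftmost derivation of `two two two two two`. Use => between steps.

S => F F two => two two F two => two two two two two

S => F F two   [S ::= F F two]
F F two => two two F two   [F ::= two two]
two two F two => two two two two two   [F ::= two two]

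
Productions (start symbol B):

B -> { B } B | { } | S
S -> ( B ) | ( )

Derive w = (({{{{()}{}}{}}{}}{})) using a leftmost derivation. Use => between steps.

B => S => (B) => (S) => ((B)) => (({B}B)) => (({{B}B}B)) => (({{{B}B}B}B)) => (({{{{B}B}B}B}B)) => (({{{{S}B}B}B}B)) => (({{{{()}B}B}B}B)) => (({{{{()}{}}B}B}B)) => (({{{{()}{}}{}}B}B)) => (({{{{()}{}}{}}{}}B)) => (({{{{()}{}}{}}{}}{}))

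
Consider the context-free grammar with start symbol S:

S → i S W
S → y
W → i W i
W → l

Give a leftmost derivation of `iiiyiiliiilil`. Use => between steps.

S=>iSW=>iiSWW=>iiiSWWW=>iiiyWWW=>iiiyiWiWW=>iiiyiiWiiWW=>iiiyiiliiWW=>iiiyiiliiiWiW=>iiiyiiliiiliW=>iiiyiiliiilil

S => iSW   [S → i S W]
iSW => iiSWW   [S → i S W]
iiSWW => iiiSWWW   [S → i S W]
iiiSWWW => iiiyWWW   [S → y]
iiiyWWW => iiiyiWiWW   [W → i W i]
iiiyiWiWW => iiiyiiWiiWW   [W → i W i]
iiiyiiWiiWW => iiiyiiliiWW   [W → l]
iiiyiiliiWW => iiiyiiliiiWiW   [W → i W i]
iiiyiiliiiWiW => iiiyiiliiiliW   [W → l]
iiiyiiliiiliW => iiiyiiliiilil   [W → l]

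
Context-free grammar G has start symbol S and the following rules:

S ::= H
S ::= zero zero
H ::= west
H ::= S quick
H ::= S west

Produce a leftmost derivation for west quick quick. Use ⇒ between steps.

S ⇒ H   [S ::= H]
H ⇒ S quick   [H ::= S quick]
S quick ⇒ H quick   [S ::= H]
H quick ⇒ S quick quick   [H ::= S quick]
S quick quick ⇒ H quick quick   [S ::= H]
H quick quick ⇒ west quick quick   [H ::= west]

S ⇒ H ⇒ S quick ⇒ H quick ⇒ S quick quick ⇒ H quick quick ⇒ west quick quick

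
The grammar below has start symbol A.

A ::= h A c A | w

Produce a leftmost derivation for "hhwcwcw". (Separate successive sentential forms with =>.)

A => hAcA   [A ::= h A c A]
hAcA => hhAcAcA   [A ::= h A c A]
hhAcAcA => hhwcAcA   [A ::= w]
hhwcAcA => hhwcwcA   [A ::= w]
hhwcwcA => hhwcwcw   [A ::= w]

A=>hAcA=>hhAcAcA=>hhwcAcA=>hhwcwcA=>hhwcwcw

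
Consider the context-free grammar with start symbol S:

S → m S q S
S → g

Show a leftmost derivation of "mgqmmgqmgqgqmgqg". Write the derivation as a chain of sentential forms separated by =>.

S => mSqS => mgqS => mgqmSqS => mgqmmSqSqS => mgqmmgqSqS => mgqmmgqmSqSqS => mgqmmgqmgqSqS => mgqmmgqmgqgqS => mgqmmgqmgqgqmSqS => mgqmmgqmgqgqmgqS => mgqmmgqmgqgqmgqg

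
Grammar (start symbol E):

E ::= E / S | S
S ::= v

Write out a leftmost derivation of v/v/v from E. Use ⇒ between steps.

E ⇒ E/S   [E ::= E / S]
E/S ⇒ E/S/S   [E ::= E / S]
E/S/S ⇒ S/S/S   [E ::= S]
S/S/S ⇒ v/S/S   [S ::= v]
v/S/S ⇒ v/v/S   [S ::= v]
v/v/S ⇒ v/v/v   [S ::= v]

E⇒E/S⇒E/S/S⇒S/S/S⇒v/S/S⇒v/v/S⇒v/v/v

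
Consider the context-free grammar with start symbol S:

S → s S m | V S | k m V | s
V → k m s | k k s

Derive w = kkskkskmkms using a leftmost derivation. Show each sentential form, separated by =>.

S => VS => kksS => kksVS => kkskksS => kkskkskmV => kkskkskmkms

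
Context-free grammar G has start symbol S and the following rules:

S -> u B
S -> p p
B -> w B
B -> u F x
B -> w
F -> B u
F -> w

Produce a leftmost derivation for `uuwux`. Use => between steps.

S => uB   [S -> u B]
uB => uuFx   [B -> u F x]
uuFx => uuBux   [F -> B u]
uuBux => uuwux   [B -> w]

S => uB => uuFx => uuBux => uuwux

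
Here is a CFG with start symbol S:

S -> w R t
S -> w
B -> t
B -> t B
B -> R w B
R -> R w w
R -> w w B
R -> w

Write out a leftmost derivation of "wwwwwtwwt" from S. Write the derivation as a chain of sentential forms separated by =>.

S => wRt => wRwwt => wwwBwwt => wwwRwBwwt => wwwwwBwwt => wwwwwtwwt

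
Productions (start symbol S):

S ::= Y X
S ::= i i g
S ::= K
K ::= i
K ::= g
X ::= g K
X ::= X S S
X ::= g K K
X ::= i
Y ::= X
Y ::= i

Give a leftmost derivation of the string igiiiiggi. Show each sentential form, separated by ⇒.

S ⇒ YX   [S ::= Y X]
YX ⇒ XX   [Y ::= X]
XX ⇒ XSSX   [X ::= X S S]
XSSX ⇒ iSSX   [X ::= i]
iSSX ⇒ iYXSX   [S ::= Y X]
iYXSX ⇒ iXXSX   [Y ::= X]
iXXSX ⇒ igKXSX   [X ::= g K]
igKXSX ⇒ igiXSX   [K ::= i]
igiXSX ⇒ igiiSX   [X ::= i]
igiiSX ⇒ igiiiigX   [S ::= i i g]
igiiiigX ⇒ igiiiiggK   [X ::= g K]
igiiiiggK ⇒ igiiiiggi   [K ::= i]

S⇒YX⇒XX⇒XSSX⇒iSSX⇒iYXSX⇒iXXSX⇒igKXSX⇒igiXSX⇒igiiSX⇒igiiiigX⇒igiiiiggK⇒igiiiiggi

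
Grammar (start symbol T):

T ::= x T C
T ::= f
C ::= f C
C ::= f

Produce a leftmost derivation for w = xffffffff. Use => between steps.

T => xTC => xfC => xffC => xfffC => xffffC => xfffffC => xffffffC => xfffffffC => xffffffff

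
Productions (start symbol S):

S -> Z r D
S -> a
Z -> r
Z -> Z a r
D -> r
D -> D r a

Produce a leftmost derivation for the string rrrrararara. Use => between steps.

S=>ZrD=>rrD=>rrDra=>rrDrara=>rrDrarara=>rrDrararara=>rrrrararara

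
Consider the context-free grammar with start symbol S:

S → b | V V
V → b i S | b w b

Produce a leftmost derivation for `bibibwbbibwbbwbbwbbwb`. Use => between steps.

S => VV => biSV => biVVV => bibiSVV => bibiVVVV => bibibwbVVV => bibibwbbiSVV => bibibwbbiVVVV => bibibwbbibwbVVV => bibibwbbibwbbwbVV => bibibwbbibwbbwbbwbV => bibibwbbibwbbwbbwbbwb

S => VV   [S → V V]
VV => biSV   [V → b i S]
biSV => biVVV   [S → V V]
biVVV => bibiSVV   [V → b i S]
bibiSVV => bibiVVVV   [S → V V]
bibiVVVV => bibibwbVVV   [V → b w b]
bibibwbVVV => bibibwbbiSVV   [V → b i S]
bibibwbbiSVV => bibibwbbiVVVV   [S → V V]
bibibwbbiVVVV => bibibwbbibwbVVV   [V → b w b]
bibibwbbibwbVVV => bibibwbbibwbbwbVV   [V → b w b]
bibibwbbibwbbwbVV => bibibwbbibwbbwbbwbV   [V → b w b]
bibibwbbibwbbwbbwbV => bibibwbbibwbbwbbwbbwb   [V → b w b]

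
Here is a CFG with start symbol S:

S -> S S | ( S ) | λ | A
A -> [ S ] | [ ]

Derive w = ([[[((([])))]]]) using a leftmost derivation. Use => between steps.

S=>(S)=>(A)=>([S])=>([A])=>([[S]])=>([[A]])=>([[[S]]])=>([[[(S)]]])=>([[[((S))]]])=>([[[(((S)))]]])=>([[[(((A)))]]])=>([[[((([])))]]])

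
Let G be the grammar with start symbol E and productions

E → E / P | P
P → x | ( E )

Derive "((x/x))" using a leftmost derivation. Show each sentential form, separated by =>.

E=>P=>(E)=>(P)=>((E))=>((E/P))=>((P/P))=>((x/P))=>((x/x))

E => P   [E → P]
P => (E)   [P → ( E )]
(E) => (P)   [E → P]
(P) => ((E))   [P → ( E )]
((E)) => ((E/P))   [E → E / P]
((E/P)) => ((P/P))   [E → P]
((P/P)) => ((x/P))   [P → x]
((x/P)) => ((x/x))   [P → x]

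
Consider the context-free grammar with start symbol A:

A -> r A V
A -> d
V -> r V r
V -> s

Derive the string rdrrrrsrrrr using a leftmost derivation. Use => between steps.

A => rAV => rdV => rdrVr => rdrrVrr => rdrrrVrrr => rdrrrrVrrrr => rdrrrrsrrrr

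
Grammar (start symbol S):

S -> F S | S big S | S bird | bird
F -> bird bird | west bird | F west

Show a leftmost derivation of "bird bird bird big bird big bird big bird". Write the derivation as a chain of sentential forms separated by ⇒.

S ⇒ F S ⇒ bird bird S ⇒ bird bird S big S ⇒ bird bird S big S big S ⇒ bird bird S big S big S big S ⇒ bird bird bird big S big S big S ⇒ bird bird bird big bird big S big S ⇒ bird bird bird big bird big bird big S ⇒ bird bird bird big bird big bird big bird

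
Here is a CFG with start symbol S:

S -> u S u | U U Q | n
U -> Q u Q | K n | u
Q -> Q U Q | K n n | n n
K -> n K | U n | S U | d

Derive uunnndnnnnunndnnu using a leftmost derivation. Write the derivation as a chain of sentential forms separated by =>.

S=>uSu=>uUUQu=>uuUQu=>uuQuQQu=>uuKnnuQQu=>uunKnnuQQu=>uunUnnnuQQu=>uunKnnnnuQQu=>uunnKnnnnuQQu=>uunnnKnnnnuQQu=>uunnndnnnnuQQu=>uunnndnnnnunnQu=>uunnndnnnnunnKnnu=>uunnndnnnnunndnnu

S => uSu   [S -> u S u]
uSu => uUUQu   [S -> U U Q]
uUUQu => uuUQu   [U -> u]
uuUQu => uuQuQQu   [U -> Q u Q]
uuQuQQu => uuKnnuQQu   [Q -> K n n]
uuKnnuQQu => uunKnnuQQu   [K -> n K]
uunKnnuQQu => uunUnnnuQQu   [K -> U n]
uunUnnnuQQu => uunKnnnnuQQu   [U -> K n]
uunKnnnnuQQu => uunnKnnnnuQQu   [K -> n K]
uunnKnnnnuQQu => uunnnKnnnnuQQu   [K -> n K]
uunnnKnnnnuQQu => uunnndnnnnuQQu   [K -> d]
uunnndnnnnuQQu => uunnndnnnnunnQu   [Q -> n n]
uunnndnnnnunnQu => uunnndnnnnunnKnnu   [Q -> K n n]
uunnndnnnnunnKnnu => uunnndnnnnunndnnu   [K -> d]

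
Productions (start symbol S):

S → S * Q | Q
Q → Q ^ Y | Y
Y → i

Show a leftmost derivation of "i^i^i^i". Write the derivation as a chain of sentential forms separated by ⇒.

S ⇒ Q   [S → Q]
Q ⇒ Q^Y   [Q → Q ^ Y]
Q^Y ⇒ Q^Y^Y   [Q → Q ^ Y]
Q^Y^Y ⇒ Q^Y^Y^Y   [Q → Q ^ Y]
Q^Y^Y^Y ⇒ Y^Y^Y^Y   [Q → Y]
Y^Y^Y^Y ⇒ i^Y^Y^Y   [Y → i]
i^Y^Y^Y ⇒ i^i^Y^Y   [Y → i]
i^i^Y^Y ⇒ i^i^i^Y   [Y → i]
i^i^i^Y ⇒ i^i^i^i   [Y → i]

S⇒Q⇒Q^Y⇒Q^Y^Y⇒Q^Y^Y^Y⇒Y^Y^Y^Y⇒i^Y^Y^Y⇒i^i^Y^Y⇒i^i^i^Y⇒i^i^i^i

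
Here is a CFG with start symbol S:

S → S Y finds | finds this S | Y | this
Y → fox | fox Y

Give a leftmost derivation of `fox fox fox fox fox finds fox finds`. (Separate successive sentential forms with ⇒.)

S ⇒ S Y finds ⇒ S Y finds Y finds ⇒ Y Y finds Y finds ⇒ fox Y Y finds Y finds ⇒ fox fox Y Y finds Y finds ⇒ fox fox fox Y finds Y finds ⇒ fox fox fox fox Y finds Y finds ⇒ fox fox fox fox fox finds Y finds ⇒ fox fox fox fox fox finds fox finds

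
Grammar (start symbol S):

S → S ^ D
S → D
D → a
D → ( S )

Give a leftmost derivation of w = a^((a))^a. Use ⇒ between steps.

S ⇒ S^D ⇒ S^D^D ⇒ D^D^D ⇒ a^D^D ⇒ a^(S)^D ⇒ a^(D)^D ⇒ a^((S))^D ⇒ a^((D))^D ⇒ a^((a))^D ⇒ a^((a))^a

S ⇒ S^D   [S → S ^ D]
S^D ⇒ S^D^D   [S → S ^ D]
S^D^D ⇒ D^D^D   [S → D]
D^D^D ⇒ a^D^D   [D → a]
a^D^D ⇒ a^(S)^D   [D → ( S )]
a^(S)^D ⇒ a^(D)^D   [S → D]
a^(D)^D ⇒ a^((S))^D   [D → ( S )]
a^((S))^D ⇒ a^((D))^D   [S → D]
a^((D))^D ⇒ a^((a))^D   [D → a]
a^((a))^D ⇒ a^((a))^a   [D → a]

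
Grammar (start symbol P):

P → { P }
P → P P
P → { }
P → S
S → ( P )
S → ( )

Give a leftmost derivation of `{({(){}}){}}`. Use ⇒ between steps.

P⇒{P}⇒{PP}⇒{SP}⇒{(P)P}⇒{({P})P}⇒{({PP})P}⇒{({SP})P}⇒{({()P})P}⇒{({(){}})P}⇒{({(){}}){}}

P ⇒ {P}   [P → { P }]
{P} ⇒ {PP}   [P → P P]
{PP} ⇒ {SP}   [P → S]
{SP} ⇒ {(P)P}   [S → ( P )]
{(P)P} ⇒ {({P})P}   [P → { P }]
{({P})P} ⇒ {({PP})P}   [P → P P]
{({PP})P} ⇒ {({SP})P}   [P → S]
{({SP})P} ⇒ {({()P})P}   [S → ( )]
{({()P})P} ⇒ {({(){}})P}   [P → { }]
{({(){}})P} ⇒ {({(){}}){}}   [P → { }]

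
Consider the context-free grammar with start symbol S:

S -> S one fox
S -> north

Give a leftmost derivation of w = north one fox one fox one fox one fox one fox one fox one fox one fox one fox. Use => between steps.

S => S one fox   [S -> S one fox]
S one fox => S one fox one fox   [S -> S one fox]
S one fox one fox => S one fox one fox one fox   [S -> S one fox]
S one fox one fox one fox => S one fox one fox one fox one fox   [S -> S one fox]
S one fox one fox one fox one fox => S one fox one fox one fox one fox one fox   [S -> S one fox]
S one fox one fox one fox one fox one fox => S one fox one fox one fox one fox one fox one fox   [S -> S one fox]
S one fox one fox one fox one fox one fox one fox => S one fox one fox one fox one fox one fox one fox one fox   [S -> S one fox]
S one fox one fox one fox one fox one fox one fox one fox => S one fox one fox one fox one fox one fox one fox one fox one fox   [S -> S one fox]
S one fox one fox one fox one fox one fox one fox one fox one fox => S one fox one fox one fox one fox one fox one fox one fox one fox one fox   [S -> S one fox]
S one fox one fox one fox one fox one fox one fox one fox one fox one fox => north one fox one fox one fox one fox one fox one fox one fox one fox one fox   [S -> north]

S => S one fox => S one fox one fox => S one fox one fox one fox => S one fox one fox one fox one fox => S one fox one fox one fox one fox one fox => S one fox one fox one fox one fox one fox one fox => S one fox one fox one fox one fox one fox one fox one fox => S one fox one fox one fox one fox one fox one fox one fox one fox => S one fox one fox one fox one fox one fox one fox one fox one fox one fox => north one fox one fox one fox one fox one fox one fox one fox one fox one fox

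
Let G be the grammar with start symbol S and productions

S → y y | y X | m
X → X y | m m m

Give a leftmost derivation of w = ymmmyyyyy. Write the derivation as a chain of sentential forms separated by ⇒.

S ⇒ yX ⇒ yXy ⇒ yXyy ⇒ yXyyy ⇒ yXyyyy ⇒ yXyyyyy ⇒ ymmmyyyyy

S ⇒ yX   [S → y X]
yX ⇒ yXy   [X → X y]
yXy ⇒ yXyy   [X → X y]
yXyy ⇒ yXyyy   [X → X y]
yXyyy ⇒ yXyyyy   [X → X y]
yXyyyy ⇒ yXyyyyy   [X → X y]
yXyyyyy ⇒ ymmmyyyyy   [X → m m m]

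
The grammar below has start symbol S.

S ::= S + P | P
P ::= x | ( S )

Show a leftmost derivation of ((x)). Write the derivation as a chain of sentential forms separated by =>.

S=>P=>(S)=>(P)=>((S))=>((P))=>((x))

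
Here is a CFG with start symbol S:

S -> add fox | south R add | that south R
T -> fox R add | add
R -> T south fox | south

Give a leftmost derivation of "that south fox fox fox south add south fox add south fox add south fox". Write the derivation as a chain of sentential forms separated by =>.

S => that south R => that south T south fox => that south fox R add south fox => that south fox T south fox add south fox => that south fox fox R add south fox add south fox => that south fox fox T south fox add south fox add south fox => that south fox fox fox R add south fox add south fox add south fox => that south fox fox fox south add south fox add south fox add south fox

S => that south R   [S -> that south R]
that south R => that south T south fox   [R -> T south fox]
that south T south fox => that south fox R add south fox   [T -> fox R add]
that south fox R add south fox => that south fox T south fox add south fox   [R -> T south fox]
that south fox T south fox add south fox => that south fox fox R add south fox add south fox   [T -> fox R add]
that south fox fox R add south fox add south fox => that south fox fox T south fox add south fox add south fox   [R -> T south fox]
that south fox fox T south fox add south fox add south fox => that south fox fox fox R add south fox add south fox add south fox   [T -> fox R add]
that south fox fox fox R add south fox add south fox add south fox => that south fox fox fox south add south fox add south fox add south fox   [R -> south]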